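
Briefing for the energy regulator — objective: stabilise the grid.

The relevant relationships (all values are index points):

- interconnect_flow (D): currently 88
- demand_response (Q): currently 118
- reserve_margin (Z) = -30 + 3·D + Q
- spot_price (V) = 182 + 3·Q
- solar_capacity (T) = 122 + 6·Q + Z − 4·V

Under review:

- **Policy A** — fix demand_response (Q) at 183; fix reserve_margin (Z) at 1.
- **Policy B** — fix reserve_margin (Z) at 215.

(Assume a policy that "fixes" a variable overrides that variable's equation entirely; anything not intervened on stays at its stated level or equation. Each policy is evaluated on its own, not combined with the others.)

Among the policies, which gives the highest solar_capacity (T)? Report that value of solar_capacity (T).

Policy A (Q := 183, Z := 1):
  D = 88
  Q = 183
  Z = 1
  V = 182 + 3·183 = 731
  T = 122 + 6·183 + 1 − 4·731 = -1703
Policy B (Z := 215):
  D = 88
  Q = 118
  Z = 215
  V = 182 + 3·118 = 536
  T = 122 + 6·118 + 215 − 4·536 = -1099
Comparing — Policy A: T=-1703, Policy B: T=-1099. Highest is -1099 (Policy B).

-1099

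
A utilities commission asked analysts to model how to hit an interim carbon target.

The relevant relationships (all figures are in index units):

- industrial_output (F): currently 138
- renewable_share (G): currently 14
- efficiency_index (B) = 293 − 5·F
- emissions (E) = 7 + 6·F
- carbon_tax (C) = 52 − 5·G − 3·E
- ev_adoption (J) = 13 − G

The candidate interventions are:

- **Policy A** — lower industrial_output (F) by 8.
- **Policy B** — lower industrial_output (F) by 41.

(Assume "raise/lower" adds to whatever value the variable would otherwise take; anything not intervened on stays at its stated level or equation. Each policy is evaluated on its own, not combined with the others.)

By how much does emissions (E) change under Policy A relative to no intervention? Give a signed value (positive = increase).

Baseline:
  F = 138
  E = 7 + 6·138 = 835
Policy A (F − 8):
  F = 138 − 8 = 130
  E = 7 + 6·130 = 787
Change in E: 787 − 835 = -48

-48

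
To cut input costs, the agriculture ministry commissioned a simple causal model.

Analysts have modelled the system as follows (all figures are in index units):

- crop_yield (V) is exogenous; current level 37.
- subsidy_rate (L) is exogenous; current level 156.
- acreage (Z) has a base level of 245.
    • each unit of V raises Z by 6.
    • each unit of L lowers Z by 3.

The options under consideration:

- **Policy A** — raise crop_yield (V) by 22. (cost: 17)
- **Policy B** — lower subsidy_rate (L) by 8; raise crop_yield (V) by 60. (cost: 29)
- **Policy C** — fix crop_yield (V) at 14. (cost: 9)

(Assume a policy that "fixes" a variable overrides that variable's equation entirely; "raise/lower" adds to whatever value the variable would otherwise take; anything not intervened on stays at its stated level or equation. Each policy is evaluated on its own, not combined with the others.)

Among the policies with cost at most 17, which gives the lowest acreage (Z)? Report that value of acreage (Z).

-139

Policy A (V + 22):
  V = 37 + 22 = 59
  L = 156
  Z = 245 + 6·59 − 3·156 = 131
Policy C (V := 14):
  V = 14
  L = 156
  Z = 245 + 6·14 − 3·156 = -139
Comparing — Policy A: Z=131, Policy C: Z=-139. Lowest is -139 (Policy C).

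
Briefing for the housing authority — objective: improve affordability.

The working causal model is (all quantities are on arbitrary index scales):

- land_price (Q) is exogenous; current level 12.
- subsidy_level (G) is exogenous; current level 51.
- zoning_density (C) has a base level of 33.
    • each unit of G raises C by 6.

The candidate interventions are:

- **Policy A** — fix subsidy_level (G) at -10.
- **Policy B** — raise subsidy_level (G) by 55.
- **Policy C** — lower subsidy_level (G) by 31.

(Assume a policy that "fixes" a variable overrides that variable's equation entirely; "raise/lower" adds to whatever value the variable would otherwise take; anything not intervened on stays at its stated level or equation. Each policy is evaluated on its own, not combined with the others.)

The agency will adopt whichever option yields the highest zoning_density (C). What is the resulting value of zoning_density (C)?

Policy A (G := -10):
  G = -10
  C = 33 + 6·(-10) = -27
Policy B (G + 55):
  G = 51 + 55 = 106
  C = 33 + 6·106 = 669
Policy C (G − 31):
  G = 51 − 31 = 20
  C = 33 + 6·20 = 153
Comparing — Policy A: C=-27, Policy B: C=669, Policy C: C=153. Highest is 669 (Policy B).

669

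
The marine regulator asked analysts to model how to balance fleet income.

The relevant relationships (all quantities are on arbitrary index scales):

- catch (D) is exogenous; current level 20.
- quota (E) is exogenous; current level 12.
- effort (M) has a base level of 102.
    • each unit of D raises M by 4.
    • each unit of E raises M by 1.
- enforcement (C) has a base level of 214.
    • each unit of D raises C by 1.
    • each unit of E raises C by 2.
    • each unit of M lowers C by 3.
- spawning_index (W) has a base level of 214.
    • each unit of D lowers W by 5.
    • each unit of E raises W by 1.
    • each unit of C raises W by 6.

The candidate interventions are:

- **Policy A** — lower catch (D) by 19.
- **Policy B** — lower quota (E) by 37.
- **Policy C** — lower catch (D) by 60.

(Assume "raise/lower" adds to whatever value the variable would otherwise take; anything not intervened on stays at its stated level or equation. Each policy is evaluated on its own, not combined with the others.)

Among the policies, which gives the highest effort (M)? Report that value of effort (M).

Policy A (D − 19):
  D = 20 − 19 = 1
  E = 12
  M = 102 + 4·1 + 12 = 118
Policy B (E − 37):
  D = 20
  E = 12 − 37 = -25
  M = 102 + 4·20 + (-25) = 157
Policy C (D − 60):
  D = 20 − 60 = -40
  E = 12
  M = 102 + 4·(-40) + 12 = -46
Comparing — Policy A: M=118, Policy B: M=157, Policy C: M=-46. Highest is 157 (Policy B).

157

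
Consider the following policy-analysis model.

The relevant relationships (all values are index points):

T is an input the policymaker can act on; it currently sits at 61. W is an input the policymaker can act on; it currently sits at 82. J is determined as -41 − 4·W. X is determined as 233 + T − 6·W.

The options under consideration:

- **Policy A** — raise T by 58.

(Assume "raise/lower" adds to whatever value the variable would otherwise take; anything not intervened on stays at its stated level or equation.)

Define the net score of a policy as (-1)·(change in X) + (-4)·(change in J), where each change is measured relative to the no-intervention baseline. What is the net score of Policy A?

-58

Baseline:
  T = 61
  W = 82
  J = -41 − 4·82 = -369
  X = 233 + 61 − 6·82 = -198
Policy A (T + 58):
  T = 61 + 58 = 119
  W = 82
  J = -41 − 4·82 = -369
  X = 233 + 119 − 6·82 = -140
ΔX = -140 − (-198) = 58; ΔJ = -369 − (-369) = 0
Score = (-1)·58 + (-4)·0 = -58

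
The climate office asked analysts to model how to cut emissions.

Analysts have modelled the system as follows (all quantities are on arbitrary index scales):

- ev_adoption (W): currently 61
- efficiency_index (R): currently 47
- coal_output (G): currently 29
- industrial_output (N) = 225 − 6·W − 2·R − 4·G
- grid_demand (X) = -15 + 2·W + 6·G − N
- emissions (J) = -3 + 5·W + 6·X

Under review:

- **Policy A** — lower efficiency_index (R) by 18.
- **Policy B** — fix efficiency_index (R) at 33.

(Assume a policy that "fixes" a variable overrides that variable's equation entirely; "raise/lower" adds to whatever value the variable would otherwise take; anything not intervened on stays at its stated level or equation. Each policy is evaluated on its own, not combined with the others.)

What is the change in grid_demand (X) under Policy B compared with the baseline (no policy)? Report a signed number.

-28

Baseline:
  W = 61
  R = 47
  G = 29
  N = 225 − 6·61 − 2·47 − 4·29 = -351
  X = -15 + 2·61 + 6·29 − (-351) = 632
Policy B (R := 33):
  W = 61
  R = 33
  G = 29
  N = 225 − 6·61 − 2·33 − 4·29 = -323
  X = -15 + 2·61 + 6·29 − (-323) = 604
Change in X: 604 − 632 = -28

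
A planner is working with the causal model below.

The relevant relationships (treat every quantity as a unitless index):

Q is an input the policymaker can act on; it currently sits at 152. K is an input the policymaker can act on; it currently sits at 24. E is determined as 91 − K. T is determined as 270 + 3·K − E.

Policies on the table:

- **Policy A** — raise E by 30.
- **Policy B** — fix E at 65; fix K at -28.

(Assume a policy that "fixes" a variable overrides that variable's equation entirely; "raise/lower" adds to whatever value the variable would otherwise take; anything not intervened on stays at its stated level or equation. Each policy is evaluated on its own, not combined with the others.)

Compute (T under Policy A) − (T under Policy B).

124

Policy A (E + 30):
  K = 24
  E = 91 − 24 (+30 from intervention) = 97
  T = 270 + 3·24 − 97 = 245
Policy B (E := 65, K := -28):
  K = -28
  E = 65
  T = 270 + 3·(-28) − 65 = 121
T: 245 − 121 = 124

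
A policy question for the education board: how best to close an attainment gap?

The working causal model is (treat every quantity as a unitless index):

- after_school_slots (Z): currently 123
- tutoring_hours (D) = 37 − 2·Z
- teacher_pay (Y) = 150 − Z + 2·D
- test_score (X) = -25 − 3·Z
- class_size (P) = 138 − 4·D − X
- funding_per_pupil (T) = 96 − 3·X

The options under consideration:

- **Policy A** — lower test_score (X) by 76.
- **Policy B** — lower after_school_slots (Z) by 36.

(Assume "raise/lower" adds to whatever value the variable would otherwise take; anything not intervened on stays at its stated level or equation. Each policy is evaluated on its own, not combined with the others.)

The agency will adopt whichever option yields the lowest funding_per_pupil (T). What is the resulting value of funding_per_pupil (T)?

954

Policy A (X − 76):
  Z = 123
  X = -25 − 3·123 (−76 from intervention) = -470
  T = 96 − 3·(-470) = 1506
Policy B (Z − 36):
  Z = 123 − 36 = 87
  X = -25 − 3·87 = -286
  T = 96 − 3·(-286) = 954
Comparing — Policy A: T=1506, Policy B: T=954. Lowest is 954 (Policy B).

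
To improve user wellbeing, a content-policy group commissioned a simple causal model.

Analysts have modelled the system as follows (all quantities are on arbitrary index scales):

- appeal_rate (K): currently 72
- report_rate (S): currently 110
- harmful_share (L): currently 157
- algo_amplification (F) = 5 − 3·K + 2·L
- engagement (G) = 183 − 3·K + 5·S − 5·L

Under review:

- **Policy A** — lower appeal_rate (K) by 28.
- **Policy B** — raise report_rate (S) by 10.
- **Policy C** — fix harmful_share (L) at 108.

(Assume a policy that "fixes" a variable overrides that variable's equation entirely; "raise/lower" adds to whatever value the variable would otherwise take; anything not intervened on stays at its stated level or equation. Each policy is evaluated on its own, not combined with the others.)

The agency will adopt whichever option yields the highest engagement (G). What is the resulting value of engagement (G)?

Policy A (K − 28):
  K = 72 − 28 = 44
  S = 110
  L = 157
  G = 183 − 3·44 + 5·110 − 5·157 = -184
Policy B (S + 10):
  K = 72
  S = 110 + 10 = 120
  L = 157
  G = 183 − 3·72 + 5·120 − 5·157 = -218
Policy C (L := 108):
  K = 72
  S = 110
  L = 108
  G = 183 − 3·72 + 5·110 − 5·108 = -23
Comparing — Policy A: G=-184, Policy B: G=-218, Policy C: G=-23. Highest is -23 (Policy C).

-23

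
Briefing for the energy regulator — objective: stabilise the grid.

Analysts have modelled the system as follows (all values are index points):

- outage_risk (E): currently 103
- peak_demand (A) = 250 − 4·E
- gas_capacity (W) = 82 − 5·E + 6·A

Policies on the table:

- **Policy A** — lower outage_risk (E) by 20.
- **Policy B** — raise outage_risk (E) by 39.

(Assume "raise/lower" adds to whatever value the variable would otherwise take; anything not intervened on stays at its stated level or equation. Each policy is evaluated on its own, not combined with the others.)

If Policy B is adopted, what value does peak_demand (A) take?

Policy B (E + 39):
  E = 103 + 39 = 142
  A = 250 − 4·142 = -318

-318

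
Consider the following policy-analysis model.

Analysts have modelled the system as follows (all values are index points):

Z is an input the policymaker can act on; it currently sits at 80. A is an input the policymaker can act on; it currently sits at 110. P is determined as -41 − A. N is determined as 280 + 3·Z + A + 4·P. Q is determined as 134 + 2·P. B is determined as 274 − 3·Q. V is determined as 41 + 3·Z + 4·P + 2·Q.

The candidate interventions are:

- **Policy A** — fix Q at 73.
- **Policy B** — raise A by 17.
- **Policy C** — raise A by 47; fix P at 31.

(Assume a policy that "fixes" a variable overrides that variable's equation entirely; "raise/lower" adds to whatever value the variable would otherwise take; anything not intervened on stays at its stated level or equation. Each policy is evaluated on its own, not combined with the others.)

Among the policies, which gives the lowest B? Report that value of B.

-314

Policy A (Q := 73):
  A = 110
  P = -41 − 110 = -151
  Q = 73
  B = 274 − 3·73 = 55
Policy B (A + 17):
  A = 110 + 17 = 127
  P = -41 − 127 = -168
  Q = 134 + 2·(-168) = -202
  B = 274 − 3·(-202) = 880
Policy C (A + 47, P := 31):
  A = 110 + 47 = 157
  P = 31
  Q = 134 + 2·31 = 196
  B = 274 − 3·196 = -314
Comparing — Policy A: B=55, Policy B: B=880, Policy C: B=-314. Lowest is -314 (Policy C).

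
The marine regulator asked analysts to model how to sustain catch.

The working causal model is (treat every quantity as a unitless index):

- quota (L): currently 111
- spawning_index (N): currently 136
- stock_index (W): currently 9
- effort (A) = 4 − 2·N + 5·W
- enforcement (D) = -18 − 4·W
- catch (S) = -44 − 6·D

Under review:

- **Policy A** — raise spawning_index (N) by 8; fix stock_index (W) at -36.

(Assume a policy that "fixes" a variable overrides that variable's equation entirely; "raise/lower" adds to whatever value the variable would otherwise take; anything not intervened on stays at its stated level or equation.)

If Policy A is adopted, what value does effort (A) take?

-464

Policy A (N + 8, W := -36):
  N = 136 + 8 = 144
  W = -36
  A = 4 − 2·144 + 5·(-36) = -464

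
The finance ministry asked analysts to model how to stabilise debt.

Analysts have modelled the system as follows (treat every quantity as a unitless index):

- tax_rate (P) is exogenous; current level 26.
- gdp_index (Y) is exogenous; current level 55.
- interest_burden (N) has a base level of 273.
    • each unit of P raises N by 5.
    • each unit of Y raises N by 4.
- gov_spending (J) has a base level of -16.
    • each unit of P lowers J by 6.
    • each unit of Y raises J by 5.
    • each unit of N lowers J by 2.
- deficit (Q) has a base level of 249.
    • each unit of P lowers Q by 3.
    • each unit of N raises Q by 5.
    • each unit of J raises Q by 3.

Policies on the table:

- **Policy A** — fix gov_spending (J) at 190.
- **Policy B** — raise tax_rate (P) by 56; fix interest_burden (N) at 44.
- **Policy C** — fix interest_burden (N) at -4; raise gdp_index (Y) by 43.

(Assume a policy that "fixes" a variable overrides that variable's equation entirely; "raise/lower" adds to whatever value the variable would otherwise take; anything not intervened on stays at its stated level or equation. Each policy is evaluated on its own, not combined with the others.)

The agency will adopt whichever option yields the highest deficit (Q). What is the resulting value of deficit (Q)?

3856

Policy A (J := 190):
  P = 26
  Y = 55
  N = 273 + 5·26 + 4·55 = 623
  J = 190
  Q = 249 − 3·26 + 5·623 + 3·190 = 3856
Policy B (P + 56, N := 44):
  P = 26 + 56 = 82
  Y = 55
  N = 44
  J = -16 − 6·82 + 5·55 − 2·44 = -321
  Q = 249 − 3·82 + 5·44 + 3·(-321) = -740
Policy C (N := -4, Y + 43):
  P = 26
  Y = 55 + 43 = 98
  N = -4
  J = -16 − 6·26 + 5·98 − 2·(-4) = 326
  Q = 249 − 3·26 + 5·(-4) + 3·326 = 1129
Comparing — Policy A: Q=3856, Policy B: Q=-740, Policy C: Q=1129. Highest is 3856 (Policy A).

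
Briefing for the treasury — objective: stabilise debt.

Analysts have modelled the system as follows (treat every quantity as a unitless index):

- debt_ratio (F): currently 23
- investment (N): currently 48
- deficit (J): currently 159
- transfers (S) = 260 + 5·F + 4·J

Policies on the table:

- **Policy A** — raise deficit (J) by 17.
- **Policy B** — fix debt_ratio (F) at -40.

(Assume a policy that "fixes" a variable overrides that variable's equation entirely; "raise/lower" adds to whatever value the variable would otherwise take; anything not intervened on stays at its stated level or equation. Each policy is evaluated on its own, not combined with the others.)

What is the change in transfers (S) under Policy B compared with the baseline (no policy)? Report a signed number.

-315

Baseline:
  F = 23
  J = 159
  S = 260 + 5·23 + 4·159 = 1011
Policy B (F := -40):
  F = -40
  J = 159
  S = 260 + 5·(-40) + 4·159 = 696
Change in S: 696 − 1011 = -315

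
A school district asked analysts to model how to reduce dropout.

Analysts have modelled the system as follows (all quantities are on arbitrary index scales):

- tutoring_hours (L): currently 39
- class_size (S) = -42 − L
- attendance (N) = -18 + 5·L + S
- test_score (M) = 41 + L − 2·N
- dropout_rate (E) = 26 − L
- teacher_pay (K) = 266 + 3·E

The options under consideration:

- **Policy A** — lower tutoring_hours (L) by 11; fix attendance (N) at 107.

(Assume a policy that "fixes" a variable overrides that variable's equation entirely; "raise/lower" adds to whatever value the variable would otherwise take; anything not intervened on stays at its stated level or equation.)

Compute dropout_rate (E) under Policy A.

-2

Policy A (L − 11, N := 107):
  L = 39 − 11 = 28
  E = 26 − 28 = -2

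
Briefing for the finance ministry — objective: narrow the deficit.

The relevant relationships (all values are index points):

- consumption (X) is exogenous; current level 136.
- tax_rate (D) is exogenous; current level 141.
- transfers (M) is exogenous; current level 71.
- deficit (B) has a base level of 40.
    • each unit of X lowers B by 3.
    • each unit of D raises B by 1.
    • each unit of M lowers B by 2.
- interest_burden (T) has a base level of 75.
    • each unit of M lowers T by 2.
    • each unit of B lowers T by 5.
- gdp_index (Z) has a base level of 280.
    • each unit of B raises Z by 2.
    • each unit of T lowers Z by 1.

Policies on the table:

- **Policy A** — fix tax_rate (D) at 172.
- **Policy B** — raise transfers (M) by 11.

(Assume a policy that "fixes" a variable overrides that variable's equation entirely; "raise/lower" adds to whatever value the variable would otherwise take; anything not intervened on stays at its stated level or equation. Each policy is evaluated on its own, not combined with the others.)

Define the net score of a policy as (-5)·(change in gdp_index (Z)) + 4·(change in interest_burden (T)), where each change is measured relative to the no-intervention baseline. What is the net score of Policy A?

-1705

Baseline:
  X = 136
  D = 141
  M = 71
  B = 40 − 3·136 + 141 − 2·71 = -369
  T = 75 − 2·71 − 5·(-369) = 1778
  Z = 280 + 2·(-369) − 1778 = -2236
Policy A (D := 172):
  X = 136
  D = 172
  M = 71
  B = 40 − 3·136 + 172 − 2·71 = -338
  T = 75 − 2·71 − 5·(-338) = 1623
  Z = 280 + 2·(-338) − 1623 = -2019
ΔZ = -2019 − (-2236) = 217; ΔT = 1623 − 1778 = -155
Score = (-5)·217 + 4·(-155) = -1705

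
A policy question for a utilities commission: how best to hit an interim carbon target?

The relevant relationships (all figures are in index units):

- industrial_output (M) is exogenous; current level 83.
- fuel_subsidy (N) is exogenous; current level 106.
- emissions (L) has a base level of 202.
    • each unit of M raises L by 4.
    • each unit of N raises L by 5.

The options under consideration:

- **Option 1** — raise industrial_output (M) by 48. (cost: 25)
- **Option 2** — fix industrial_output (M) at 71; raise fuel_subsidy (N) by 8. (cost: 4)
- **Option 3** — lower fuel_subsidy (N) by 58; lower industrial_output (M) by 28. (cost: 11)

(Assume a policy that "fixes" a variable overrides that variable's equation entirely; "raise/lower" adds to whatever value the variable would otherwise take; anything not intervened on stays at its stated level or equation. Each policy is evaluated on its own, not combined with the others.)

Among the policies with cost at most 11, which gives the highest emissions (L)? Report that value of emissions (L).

Option 2 (M := 71, N + 8):
  M = 71
  N = 106 + 8 = 114
  L = 202 + 4·71 + 5·114 = 1056
Option 3 (N − 58, M − 28):
  M = 83 − 28 = 55
  N = 106 − 58 = 48
  L = 202 + 4·55 + 5·48 = 662
Comparing — Option 2: L=1056, Option 3: L=662. Highest is 1056 (Option 2).

1056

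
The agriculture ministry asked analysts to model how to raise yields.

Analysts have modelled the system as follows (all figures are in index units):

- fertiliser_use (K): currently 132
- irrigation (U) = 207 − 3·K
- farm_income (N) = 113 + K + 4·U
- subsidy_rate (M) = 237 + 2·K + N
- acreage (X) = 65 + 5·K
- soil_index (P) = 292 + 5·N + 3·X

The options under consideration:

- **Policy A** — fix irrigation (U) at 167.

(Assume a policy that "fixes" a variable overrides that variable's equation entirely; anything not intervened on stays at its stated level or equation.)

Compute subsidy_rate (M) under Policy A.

Policy A (U := 167):
  K = 132
  U = 167
  N = 113 + 132 + 4·167 = 913
  M = 237 + 2·132 + 913 = 1414

1414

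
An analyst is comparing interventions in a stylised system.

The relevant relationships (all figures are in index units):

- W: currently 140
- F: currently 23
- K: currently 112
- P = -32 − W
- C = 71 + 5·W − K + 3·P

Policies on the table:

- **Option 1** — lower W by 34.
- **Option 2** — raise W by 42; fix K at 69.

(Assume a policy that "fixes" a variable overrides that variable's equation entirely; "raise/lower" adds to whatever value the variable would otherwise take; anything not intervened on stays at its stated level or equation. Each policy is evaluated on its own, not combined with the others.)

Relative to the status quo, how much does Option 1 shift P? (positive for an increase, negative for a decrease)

34

Baseline:
  W = 140
  P = -32 − 140 = -172
Option 1 (W − 34):
  W = 140 − 34 = 106
  P = -32 − 106 = -138
Change in P: -138 − (-172) = 34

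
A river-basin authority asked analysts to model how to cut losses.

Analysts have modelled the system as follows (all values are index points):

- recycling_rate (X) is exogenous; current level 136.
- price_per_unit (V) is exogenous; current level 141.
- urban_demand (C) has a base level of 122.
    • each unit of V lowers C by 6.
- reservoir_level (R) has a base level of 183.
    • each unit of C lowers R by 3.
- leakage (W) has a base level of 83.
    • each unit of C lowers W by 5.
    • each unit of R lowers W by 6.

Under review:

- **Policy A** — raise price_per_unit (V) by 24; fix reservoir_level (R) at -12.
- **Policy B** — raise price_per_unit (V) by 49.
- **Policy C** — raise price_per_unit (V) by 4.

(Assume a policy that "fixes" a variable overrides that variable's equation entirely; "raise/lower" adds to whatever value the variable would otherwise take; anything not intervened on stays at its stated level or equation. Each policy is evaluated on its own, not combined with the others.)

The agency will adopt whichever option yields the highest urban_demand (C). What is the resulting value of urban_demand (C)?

-748

Policy A (V + 24, R := -12):
  V = 141 + 24 = 165
  C = 122 − 6·165 = -868
Policy B (V + 49):
  V = 141 + 49 = 190
  C = 122 − 6·190 = -1018
Policy C (V + 4):
  V = 141 + 4 = 145
  C = 122 − 6·145 = -748
Comparing — Policy A: C=-868, Policy B: C=-1018, Policy C: C=-748. Highest is -748 (Policy C).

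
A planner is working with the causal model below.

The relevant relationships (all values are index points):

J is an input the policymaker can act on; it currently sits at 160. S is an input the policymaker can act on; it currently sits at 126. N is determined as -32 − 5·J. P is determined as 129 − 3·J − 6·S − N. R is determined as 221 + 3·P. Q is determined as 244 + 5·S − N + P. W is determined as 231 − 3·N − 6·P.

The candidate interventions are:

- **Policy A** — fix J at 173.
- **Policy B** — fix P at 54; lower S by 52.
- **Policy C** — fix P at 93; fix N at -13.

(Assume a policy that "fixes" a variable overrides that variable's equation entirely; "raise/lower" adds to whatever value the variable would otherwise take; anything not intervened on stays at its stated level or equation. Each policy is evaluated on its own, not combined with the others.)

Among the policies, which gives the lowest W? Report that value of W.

-288

Policy A (J := 173):
  J = 173
  S = 126
  N = -32 − 5·173 = -897
  P = 129 − 3·173 − 6·126 − (-897) = -249
  W = 231 − 3·(-897) − 6·(-249) = 4416
Policy B (P := 54, S − 52):
  J = 160
  S = 126 − 52 = 74
  N = -32 − 5·160 = -832
  P = 54
  W = 231 − 3·(-832) − 6·54 = 2403
Policy C (P := 93, N := -13):
  J = 160
  S = 126
  N = -13
  P = 93
  W = 231 − 3·(-13) − 6·93 = -288
Comparing — Policy A: W=4416, Policy B: W=2403, Policy C: W=-288. Lowest is -288 (Policy C).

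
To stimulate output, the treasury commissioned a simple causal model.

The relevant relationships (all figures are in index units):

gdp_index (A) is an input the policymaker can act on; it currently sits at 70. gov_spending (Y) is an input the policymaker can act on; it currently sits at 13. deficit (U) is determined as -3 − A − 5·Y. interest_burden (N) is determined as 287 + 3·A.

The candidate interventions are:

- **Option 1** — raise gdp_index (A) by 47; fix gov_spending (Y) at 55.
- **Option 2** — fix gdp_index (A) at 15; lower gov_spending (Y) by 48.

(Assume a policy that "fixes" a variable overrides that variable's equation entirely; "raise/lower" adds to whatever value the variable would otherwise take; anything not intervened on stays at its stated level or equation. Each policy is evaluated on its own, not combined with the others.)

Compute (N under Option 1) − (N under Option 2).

306

Option 1 (A + 47, Y := 55):
  A = 70 + 47 = 117
  N = 287 + 3·117 = 638
Option 2 (A := 15, Y − 48):
  A = 15
  N = 287 + 3·15 = 332
N: 638 − 332 = 306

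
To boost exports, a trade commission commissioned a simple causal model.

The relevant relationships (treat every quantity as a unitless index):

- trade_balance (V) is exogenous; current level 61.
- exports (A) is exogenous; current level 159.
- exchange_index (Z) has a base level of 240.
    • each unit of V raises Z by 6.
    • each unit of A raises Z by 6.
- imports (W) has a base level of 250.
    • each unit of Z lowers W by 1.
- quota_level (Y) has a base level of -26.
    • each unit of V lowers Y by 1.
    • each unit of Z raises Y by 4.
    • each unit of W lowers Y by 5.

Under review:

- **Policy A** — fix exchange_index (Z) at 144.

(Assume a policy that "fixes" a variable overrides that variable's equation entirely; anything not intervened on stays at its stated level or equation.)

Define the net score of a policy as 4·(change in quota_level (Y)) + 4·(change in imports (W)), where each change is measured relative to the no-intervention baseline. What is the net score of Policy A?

-45312

Baseline:
  V = 61
  A = 159
  Z = 240 + 6·61 + 6·159 = 1560
  W = 250 − 1560 = -1310
  Y = -26 − 61 + 4·1560 − 5·(-1310) = 12703
Policy A (Z := 144):
  V = 61
  A = 159
  Z = 144
  W = 250 − 144 = 106
  Y = -26 − 61 + 4·144 − 5·106 = -41
ΔY = -41 − 12703 = -12744; ΔW = 106 − (-1310) = 1416
Score = 4·(-12744) + 4·1416 = -45312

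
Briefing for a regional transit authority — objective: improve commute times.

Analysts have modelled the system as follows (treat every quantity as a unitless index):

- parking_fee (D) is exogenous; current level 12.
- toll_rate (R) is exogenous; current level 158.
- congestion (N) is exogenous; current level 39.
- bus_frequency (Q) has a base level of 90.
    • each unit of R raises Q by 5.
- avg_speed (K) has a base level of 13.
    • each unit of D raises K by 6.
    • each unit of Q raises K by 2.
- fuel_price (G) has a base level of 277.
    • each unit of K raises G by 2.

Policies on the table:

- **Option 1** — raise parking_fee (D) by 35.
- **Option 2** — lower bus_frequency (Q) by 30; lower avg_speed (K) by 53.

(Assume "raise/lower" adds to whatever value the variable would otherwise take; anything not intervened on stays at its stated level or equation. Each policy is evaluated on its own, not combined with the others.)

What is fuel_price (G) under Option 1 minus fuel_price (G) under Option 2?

Option 1 (D + 35):
  D = 12 + 35 = 47
  R = 158
  Q = 90 + 5·158 = 880
  K = 13 + 6·47 + 2·880 = 2055
  G = 277 + 2·2055 = 4387
Option 2 (Q − 30, K − 53):
  D = 12
  R = 158
  Q = 90 + 5·158 (−30 from intervention) = 850
  K = 13 + 6·12 + 2·850 (−53 from intervention) = 1732
  G = 277 + 2·1732 = 3741
G: 4387 − 3741 = 646

646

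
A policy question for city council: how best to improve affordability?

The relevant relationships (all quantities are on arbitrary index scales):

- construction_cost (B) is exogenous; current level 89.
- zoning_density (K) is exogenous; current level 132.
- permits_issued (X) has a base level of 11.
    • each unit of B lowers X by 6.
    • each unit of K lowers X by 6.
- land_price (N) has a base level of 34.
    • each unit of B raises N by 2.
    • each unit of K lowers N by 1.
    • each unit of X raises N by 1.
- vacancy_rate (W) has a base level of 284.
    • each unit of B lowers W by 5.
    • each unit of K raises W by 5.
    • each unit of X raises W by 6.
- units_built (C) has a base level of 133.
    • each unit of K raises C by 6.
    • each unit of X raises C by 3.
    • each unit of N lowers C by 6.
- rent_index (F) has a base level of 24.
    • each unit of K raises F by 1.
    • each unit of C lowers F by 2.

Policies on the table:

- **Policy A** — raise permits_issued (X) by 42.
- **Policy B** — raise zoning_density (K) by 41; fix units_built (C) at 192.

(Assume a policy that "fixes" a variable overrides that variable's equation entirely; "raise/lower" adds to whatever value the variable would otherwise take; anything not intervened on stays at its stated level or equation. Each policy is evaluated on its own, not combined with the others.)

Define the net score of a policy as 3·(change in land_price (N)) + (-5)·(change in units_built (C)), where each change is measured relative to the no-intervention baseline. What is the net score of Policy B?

Baseline:
  B = 89
  K = 132
  X = 11 − 6·89 − 6·132 = -1315
  N = 34 + 2·89 − 132 + (-1315) = -1235
  C = 133 + 6·132 + 3·(-1315) − 6·(-1235) = 4390
Policy B (K + 41, C := 192):
  B = 89
  K = 132 + 41 = 173
  X = 11 − 6·89 − 6·173 = -1561
  N = 34 + 2·89 − 173 + (-1561) = -1522
  C = 192
ΔN = -1522 − (-1235) = -287; ΔC = 192 − 4390 = -4198
Score = 3·(-287) + (-5)·(-4198) = 20129

20129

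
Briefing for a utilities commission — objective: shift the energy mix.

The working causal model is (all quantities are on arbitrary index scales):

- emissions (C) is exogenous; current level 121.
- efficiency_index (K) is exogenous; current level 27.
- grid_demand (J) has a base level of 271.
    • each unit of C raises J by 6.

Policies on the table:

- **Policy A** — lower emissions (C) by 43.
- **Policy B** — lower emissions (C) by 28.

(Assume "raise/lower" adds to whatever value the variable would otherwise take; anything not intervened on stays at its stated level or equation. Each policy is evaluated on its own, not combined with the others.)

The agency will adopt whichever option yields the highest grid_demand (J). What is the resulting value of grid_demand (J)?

Policy A (C − 43):
  C = 121 − 43 = 78
  J = 271 + 6·78 = 739
Policy B (C − 28):
  C = 121 − 28 = 93
  J = 271 + 6·93 = 829
Comparing — Policy A: J=739, Policy B: J=829. Highest is 829 (Policy B).

829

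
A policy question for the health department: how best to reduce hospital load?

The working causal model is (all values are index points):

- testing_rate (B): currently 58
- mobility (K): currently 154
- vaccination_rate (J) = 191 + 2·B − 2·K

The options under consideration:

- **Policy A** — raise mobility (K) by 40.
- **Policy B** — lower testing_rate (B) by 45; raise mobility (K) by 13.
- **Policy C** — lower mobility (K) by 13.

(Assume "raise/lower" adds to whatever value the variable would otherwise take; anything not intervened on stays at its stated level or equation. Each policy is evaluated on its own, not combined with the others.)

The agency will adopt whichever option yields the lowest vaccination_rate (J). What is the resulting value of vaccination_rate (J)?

-117

Policy A (K + 40):
  B = 58
  K = 154 + 40 = 194
  J = 191 + 2·58 − 2·194 = -81
Policy B (B − 45, K + 13):
  B = 58 − 45 = 13
  K = 154 + 13 = 167
  J = 191 + 2·13 − 2·167 = -117
Policy C (K − 13):
  B = 58
  K = 154 − 13 = 141
  J = 191 + 2·58 − 2·141 = 25
Comparing — Policy A: J=-81, Policy B: J=-117, Policy C: J=25. Lowest is -117 (Policy B).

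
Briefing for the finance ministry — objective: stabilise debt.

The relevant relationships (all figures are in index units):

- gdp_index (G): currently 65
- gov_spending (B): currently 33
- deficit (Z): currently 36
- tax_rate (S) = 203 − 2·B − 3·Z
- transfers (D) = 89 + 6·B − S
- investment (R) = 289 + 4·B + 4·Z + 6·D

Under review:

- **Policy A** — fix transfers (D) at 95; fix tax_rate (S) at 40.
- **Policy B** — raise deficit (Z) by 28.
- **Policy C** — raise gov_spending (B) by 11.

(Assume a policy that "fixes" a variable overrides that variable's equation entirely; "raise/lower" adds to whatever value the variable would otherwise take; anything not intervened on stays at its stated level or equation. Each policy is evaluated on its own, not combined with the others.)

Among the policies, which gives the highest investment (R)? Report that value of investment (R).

2729

Policy A (D := 95, S := 40):
  B = 33
  Z = 36
  S = 40
  D = 95
  R = 289 + 4·33 + 4·36 + 6·95 = 1135
Policy B (Z + 28):
  B = 33
  Z = 36 + 28 = 64
  S = 203 − 2·33 − 3·64 = -55
  D = 89 + 6·33 − (-55) = 342
  R = 289 + 4·33 + 4·64 + 6·342 = 2729
Policy C (B + 11):
  B = 33 + 11 = 44
  Z = 36
  S = 203 − 2·44 − 3·36 = 7
  D = 89 + 6·44 − 7 = 346
  R = 289 + 4·44 + 4·36 + 6·346 = 2685
Comparing — Policy A: R=1135, Policy B: R=2729, Policy C: R=2685. Highest is 2729 (Policy B).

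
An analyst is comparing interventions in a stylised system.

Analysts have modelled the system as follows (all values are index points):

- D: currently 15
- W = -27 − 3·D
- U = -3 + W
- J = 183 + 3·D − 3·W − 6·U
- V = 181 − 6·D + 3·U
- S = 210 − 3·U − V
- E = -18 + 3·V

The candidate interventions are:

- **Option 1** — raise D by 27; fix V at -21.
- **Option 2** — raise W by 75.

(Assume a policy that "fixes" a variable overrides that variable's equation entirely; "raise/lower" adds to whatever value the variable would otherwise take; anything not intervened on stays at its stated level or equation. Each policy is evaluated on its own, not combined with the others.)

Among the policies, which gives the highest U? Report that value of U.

Option 1 (D + 27, V := -21):
  D = 15 + 27 = 42
  W = -27 − 3·42 = -153
  U = -3 + (-153) = -156
Option 2 (W + 75):
  D = 15
  W = -27 − 3·15 (+75 from intervention) = 3
  U = -3 + 3 = 0
Comparing — Option 1: U=-156, Option 2: U=0. Highest is 0 (Option 2).

0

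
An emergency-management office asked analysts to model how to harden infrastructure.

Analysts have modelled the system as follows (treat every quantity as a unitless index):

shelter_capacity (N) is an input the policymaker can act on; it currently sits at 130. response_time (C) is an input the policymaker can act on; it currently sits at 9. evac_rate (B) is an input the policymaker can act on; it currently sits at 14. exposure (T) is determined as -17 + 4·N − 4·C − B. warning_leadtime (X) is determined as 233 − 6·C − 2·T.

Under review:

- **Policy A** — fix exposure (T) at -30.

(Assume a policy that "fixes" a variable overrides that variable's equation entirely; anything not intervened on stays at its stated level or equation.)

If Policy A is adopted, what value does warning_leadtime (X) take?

239

Policy A (T := -30):
  N = 130
  C = 9
  B = 14
  T = -30
  X = 233 − 6·9 − 2·(-30) = 239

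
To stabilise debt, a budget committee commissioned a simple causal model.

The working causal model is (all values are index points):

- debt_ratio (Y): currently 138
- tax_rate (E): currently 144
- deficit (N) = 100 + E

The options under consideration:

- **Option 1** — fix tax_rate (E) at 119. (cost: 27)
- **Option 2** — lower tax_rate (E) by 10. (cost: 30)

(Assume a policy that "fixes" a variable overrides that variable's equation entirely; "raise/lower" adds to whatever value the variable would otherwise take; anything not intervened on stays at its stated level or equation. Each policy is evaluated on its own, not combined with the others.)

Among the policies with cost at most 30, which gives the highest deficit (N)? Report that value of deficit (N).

234

Option 1 (E := 119):
  E = 119
  N = 100 + 119 = 219
Option 2 (E − 10):
  E = 144 − 10 = 134
  N = 100 + 134 = 234
Comparing — Option 1: N=219, Option 2: N=234. Highest is 234 (Option 2).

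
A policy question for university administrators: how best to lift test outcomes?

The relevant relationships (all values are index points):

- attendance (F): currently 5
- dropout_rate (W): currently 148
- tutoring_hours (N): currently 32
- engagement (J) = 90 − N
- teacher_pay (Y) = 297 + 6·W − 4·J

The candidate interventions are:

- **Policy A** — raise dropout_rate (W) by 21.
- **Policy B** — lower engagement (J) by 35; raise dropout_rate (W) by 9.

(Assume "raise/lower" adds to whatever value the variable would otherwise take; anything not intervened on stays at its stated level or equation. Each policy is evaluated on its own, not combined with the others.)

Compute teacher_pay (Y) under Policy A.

1079

Policy A (W + 21):
  W = 148 + 21 = 169
  N = 32
  J = 90 − 32 = 58
  Y = 297 + 6·169 − 4·58 = 1079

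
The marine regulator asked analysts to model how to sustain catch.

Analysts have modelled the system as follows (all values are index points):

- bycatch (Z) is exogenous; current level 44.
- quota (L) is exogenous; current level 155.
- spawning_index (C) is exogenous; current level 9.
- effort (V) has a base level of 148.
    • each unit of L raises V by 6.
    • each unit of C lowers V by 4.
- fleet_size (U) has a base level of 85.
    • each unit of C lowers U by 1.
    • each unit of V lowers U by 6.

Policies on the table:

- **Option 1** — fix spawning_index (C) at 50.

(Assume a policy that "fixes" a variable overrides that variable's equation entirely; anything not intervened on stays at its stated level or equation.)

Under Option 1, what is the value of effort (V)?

878

Option 1 (C := 50):
  L = 155
  C = 50
  V = 148 + 6·155 − 4·50 = 878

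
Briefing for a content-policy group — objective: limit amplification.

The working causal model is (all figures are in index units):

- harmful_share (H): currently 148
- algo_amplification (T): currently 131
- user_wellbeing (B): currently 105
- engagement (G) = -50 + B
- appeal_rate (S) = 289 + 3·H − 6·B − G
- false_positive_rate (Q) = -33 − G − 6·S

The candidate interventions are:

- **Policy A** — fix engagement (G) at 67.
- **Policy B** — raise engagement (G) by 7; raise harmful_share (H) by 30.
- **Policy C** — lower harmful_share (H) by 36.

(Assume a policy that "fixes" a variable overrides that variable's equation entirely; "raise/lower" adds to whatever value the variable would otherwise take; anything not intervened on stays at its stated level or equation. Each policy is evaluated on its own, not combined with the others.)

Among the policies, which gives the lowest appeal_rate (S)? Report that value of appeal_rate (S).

-60

Policy A (G := 67):
  H = 148
  B = 105
  G = 67
  S = 289 + 3·148 − 6·105 − 67 = 36
Policy B (G + 7, H + 30):
  H = 148 + 30 = 178
  B = 105
  G = -50 + 105 (+7 from intervention) = 62
  S = 289 + 3·178 − 6·105 − 62 = 131
Policy C (H − 36):
  H = 148 − 36 = 112
  B = 105
  G = -50 + 105 = 55
  S = 289 + 3·112 − 6·105 − 55 = -60
Comparing — Policy A: S=36, Policy B: S=131, Policy C: S=-60. Lowest is -60 (Policy C).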